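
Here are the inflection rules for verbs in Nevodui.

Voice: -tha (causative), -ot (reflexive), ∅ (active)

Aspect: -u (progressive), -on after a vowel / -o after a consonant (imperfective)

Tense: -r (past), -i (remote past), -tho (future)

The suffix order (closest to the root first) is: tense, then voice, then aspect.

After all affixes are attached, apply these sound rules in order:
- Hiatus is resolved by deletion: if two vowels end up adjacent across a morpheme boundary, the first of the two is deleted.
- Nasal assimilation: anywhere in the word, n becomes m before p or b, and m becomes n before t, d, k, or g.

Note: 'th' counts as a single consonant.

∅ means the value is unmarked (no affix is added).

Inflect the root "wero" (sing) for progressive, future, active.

Attach tense future -tho → werotho.
voice = active: zero marking, form stays werotho.
Attach aspect progressive -u → werothou.
Apply vowel deletion: werothou → werothu.
Nasal assimilation: no change.

werothu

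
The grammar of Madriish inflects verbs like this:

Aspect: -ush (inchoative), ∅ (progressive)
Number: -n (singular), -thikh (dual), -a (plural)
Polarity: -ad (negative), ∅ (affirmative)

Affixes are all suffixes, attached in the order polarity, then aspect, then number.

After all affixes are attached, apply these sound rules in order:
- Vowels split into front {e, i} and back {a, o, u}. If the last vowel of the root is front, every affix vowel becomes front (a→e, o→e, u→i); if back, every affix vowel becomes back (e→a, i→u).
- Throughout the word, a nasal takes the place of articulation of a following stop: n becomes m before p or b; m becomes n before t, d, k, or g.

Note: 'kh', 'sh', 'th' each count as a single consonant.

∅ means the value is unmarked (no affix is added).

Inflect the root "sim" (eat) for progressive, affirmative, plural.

polarity = affirmative: zero marking, form stays sim.
aspect = progressive: zero marking, form stays sim.
Attach number plural -a → sima.
Apply vowel harmony: sima → sime.
Nasal assimilation: no change.

sime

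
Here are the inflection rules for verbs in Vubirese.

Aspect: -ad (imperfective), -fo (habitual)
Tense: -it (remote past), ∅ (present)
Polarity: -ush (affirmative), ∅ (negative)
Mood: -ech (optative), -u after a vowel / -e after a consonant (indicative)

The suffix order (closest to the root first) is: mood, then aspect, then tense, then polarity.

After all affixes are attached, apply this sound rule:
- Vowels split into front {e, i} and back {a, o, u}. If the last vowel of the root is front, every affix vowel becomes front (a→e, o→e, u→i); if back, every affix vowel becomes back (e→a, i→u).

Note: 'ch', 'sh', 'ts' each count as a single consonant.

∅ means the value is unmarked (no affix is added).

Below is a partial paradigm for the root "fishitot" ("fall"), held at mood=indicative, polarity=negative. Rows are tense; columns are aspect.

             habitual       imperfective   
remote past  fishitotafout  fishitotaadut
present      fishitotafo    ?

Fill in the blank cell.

Attach mood indicative -e (after consonant 't') → fishitote.
Attach aspect imperfective -ad → fishitotead.
tense = present: zero marking, form stays fishitotead.
polarity = negative: zero marking, form stays fishitotead.
Apply vowel harmony: fishitotead → fishitotaad.

fishitotaad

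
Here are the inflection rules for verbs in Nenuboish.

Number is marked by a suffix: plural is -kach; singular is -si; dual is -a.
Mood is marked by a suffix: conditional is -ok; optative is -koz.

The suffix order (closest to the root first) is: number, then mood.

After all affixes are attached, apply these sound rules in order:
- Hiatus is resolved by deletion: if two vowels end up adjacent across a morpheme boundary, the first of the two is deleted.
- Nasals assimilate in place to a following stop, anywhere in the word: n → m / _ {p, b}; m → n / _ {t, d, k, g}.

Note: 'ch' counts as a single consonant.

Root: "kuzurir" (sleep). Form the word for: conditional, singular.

Attach number singular -si → kuzurirsi.
Attach mood conditional -ok → kuzurirsiok.
Apply vowel deletion: kuzurirsiok → kuzurirsok.
Nasal assimilation: no change.

kuzurirsok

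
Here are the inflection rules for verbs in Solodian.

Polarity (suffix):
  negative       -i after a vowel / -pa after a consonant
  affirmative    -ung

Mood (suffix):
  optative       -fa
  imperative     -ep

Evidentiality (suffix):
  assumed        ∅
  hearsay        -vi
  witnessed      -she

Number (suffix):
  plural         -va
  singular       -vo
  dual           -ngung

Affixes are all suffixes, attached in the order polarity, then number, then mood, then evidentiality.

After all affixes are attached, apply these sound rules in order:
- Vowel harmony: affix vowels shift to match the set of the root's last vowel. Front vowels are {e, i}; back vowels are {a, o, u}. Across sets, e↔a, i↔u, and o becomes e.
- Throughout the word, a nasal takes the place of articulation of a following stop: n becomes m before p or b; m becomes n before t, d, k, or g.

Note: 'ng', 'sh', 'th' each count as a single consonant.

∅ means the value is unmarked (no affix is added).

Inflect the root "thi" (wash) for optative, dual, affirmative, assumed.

Attach polarity affirmative -ung → thiung.
Attach number dual -ngung → thiungngung.
Attach mood optative -fa → thiungngungfa.
evidentiality = assumed: zero marking, form stays thiungngungfa.
Apply vowel harmony: thiungngungfa → thiingngingfe.
Nasal assimilation: no change.

thiingngingfe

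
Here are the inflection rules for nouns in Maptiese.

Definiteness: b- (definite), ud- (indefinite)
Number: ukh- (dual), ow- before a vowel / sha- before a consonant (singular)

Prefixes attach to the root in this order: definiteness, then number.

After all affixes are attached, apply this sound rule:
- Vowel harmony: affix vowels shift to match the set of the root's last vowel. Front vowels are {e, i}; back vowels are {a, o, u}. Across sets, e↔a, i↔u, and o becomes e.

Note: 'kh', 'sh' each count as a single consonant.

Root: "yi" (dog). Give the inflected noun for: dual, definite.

ikhbyi

Attach definiteness definite b- → byi.
Attach number dual ukh- → ukhbyi.
Apply vowel harmony: ukhbyi → ikhbyi.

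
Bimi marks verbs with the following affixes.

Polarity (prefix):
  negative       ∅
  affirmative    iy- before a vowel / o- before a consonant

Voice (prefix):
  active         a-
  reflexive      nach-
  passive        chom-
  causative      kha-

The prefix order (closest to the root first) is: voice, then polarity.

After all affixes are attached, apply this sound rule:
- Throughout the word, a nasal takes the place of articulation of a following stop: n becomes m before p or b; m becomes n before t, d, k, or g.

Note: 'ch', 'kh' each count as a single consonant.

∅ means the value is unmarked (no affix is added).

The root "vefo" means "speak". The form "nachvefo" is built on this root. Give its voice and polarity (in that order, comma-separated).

Segment: nach-vefo.
voice: nach- → reflexive.
polarity: ∅ → negative.

reflexive, negative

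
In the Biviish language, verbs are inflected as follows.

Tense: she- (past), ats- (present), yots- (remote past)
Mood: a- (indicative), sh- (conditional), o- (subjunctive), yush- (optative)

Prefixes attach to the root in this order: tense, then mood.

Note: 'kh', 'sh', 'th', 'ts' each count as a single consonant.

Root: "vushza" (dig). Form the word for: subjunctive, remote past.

Attach tense remote past yots- → yotsvushza.
Attach mood subjunctive o- → oyotsvushza.

oyotsvushza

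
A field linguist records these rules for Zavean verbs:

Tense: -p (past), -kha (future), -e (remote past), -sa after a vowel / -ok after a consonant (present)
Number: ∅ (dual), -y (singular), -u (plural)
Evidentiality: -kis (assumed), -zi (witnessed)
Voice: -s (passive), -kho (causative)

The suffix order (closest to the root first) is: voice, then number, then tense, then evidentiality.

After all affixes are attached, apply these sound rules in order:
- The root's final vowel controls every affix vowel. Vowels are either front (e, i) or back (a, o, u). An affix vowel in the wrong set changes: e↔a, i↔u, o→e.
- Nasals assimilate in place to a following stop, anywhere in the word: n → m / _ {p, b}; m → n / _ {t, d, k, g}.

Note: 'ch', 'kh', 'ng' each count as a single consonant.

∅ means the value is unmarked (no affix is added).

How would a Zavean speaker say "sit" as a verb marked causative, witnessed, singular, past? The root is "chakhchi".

Attach voice causative -kho → chakhchikho.
Attach number singular -y → chakhchikhoy.
Attach tense past -p → chakhchikhoyp.
Attach evidentiality witnessed -zi → chakhchikhoypzi.
Apply vowel harmony: chakhchikhoypzi → chakhchikheypzi.
Nasal assimilation: no change.

chakhchikheypzi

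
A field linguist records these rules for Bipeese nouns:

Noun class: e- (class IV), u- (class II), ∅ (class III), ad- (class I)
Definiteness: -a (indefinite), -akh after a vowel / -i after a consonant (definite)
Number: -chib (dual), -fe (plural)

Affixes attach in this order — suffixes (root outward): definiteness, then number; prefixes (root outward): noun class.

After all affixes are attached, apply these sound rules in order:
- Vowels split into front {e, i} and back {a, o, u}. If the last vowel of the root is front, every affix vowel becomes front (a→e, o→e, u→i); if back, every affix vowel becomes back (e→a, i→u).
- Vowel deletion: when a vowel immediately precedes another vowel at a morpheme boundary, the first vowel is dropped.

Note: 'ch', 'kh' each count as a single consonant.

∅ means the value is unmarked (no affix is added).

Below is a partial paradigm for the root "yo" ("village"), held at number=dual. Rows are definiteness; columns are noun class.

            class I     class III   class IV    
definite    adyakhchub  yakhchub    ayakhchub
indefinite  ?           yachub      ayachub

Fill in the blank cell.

adyachub

Attach definiteness indefinite -a → yoa.
Attach number dual -chib → yoachib.
Attach noun class class I ad- → adyoachib.
Apply vowel harmony: adyoachib → adyoachub.
Apply vowel deletion: adyoachub → adyachub.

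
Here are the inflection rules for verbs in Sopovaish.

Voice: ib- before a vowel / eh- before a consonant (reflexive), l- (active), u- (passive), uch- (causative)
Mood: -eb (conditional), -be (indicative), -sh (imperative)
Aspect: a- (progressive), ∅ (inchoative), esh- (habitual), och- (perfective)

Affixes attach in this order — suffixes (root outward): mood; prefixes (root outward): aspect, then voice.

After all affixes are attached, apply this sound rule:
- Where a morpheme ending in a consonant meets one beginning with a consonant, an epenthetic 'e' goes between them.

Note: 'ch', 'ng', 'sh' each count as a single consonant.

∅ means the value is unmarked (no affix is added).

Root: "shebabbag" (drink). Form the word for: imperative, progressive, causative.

Attach aspect progressive a- → ashebabbag.
Attach mood imperative -sh → ashebabbagsh.
Attach voice causative uch- → uchashebabbagsh.
Apply epenthesis: uchashebabbagsh → uchashebabbagesh.

uchashebabbagesh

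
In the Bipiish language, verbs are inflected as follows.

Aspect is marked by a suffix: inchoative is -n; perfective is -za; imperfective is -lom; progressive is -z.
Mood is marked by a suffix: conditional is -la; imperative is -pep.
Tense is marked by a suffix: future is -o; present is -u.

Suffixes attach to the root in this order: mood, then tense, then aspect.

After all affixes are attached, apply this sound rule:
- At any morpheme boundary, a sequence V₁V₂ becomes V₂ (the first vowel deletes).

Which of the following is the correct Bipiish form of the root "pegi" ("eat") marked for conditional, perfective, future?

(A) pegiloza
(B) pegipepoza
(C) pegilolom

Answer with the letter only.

A

Attach mood conditional -la → pegila.
Attach tense future -o → pegilao.
Attach aspect perfective -za → pegilaoza.
Apply vowel deletion: pegilaoza → pegiloza.
So the correct form is pegiloza, option (A).
(B) pegipepoza is wrong: it uses imperative instead of conditional for mood.
(C) pegilolom is wrong: it uses imperfective instead of perfective for aspect.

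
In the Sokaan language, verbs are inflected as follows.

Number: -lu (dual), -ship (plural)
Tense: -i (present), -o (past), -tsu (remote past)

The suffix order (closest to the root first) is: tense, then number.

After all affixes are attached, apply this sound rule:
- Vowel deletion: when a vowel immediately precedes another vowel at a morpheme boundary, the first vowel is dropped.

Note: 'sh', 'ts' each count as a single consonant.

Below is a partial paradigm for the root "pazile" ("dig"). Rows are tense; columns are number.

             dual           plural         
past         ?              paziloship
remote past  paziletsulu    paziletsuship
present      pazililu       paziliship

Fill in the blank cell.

pazilolu

Attach tense past -o → pazileo.
Attach number dual -lu → pazileolu.
Apply vowel deletion: pazileolu → pazilolu.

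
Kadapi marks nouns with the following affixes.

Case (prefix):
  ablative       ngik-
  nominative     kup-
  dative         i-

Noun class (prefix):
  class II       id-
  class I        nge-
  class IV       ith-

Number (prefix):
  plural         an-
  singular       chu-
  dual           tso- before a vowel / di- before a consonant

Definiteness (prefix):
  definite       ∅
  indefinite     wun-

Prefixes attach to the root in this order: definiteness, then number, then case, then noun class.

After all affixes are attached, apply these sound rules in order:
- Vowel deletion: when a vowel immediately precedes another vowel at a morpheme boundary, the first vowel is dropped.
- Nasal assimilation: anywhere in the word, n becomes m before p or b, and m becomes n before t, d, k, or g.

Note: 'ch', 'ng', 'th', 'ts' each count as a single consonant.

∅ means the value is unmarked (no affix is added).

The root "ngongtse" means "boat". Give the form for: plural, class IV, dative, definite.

ithanngongtse

definiteness = definite: zero marking, form stays ngongtse.
Attach number plural an- → anngongtse.
Attach case dative i- → ianngongtse.
Attach noun class class IV ith- → ithianngongtse.
Apply vowel deletion: ithianngongtse → ithanngongtse.
Nasal assimilation: no change.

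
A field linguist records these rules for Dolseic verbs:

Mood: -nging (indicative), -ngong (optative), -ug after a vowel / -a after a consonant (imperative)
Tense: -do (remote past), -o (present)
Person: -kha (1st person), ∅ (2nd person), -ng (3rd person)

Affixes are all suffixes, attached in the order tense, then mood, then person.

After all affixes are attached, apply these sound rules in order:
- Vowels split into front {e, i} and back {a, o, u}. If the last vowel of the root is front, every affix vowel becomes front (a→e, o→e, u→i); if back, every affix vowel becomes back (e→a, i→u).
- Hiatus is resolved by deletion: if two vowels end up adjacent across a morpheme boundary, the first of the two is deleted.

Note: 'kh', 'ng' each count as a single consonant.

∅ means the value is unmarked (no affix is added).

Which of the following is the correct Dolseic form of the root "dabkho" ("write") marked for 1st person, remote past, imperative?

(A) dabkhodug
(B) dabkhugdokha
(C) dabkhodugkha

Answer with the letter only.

Attach tense remote past -do → dabkhodo.
Attach mood imperative -ug (after vowel 'o') → dabkhodoug.
Attach person 1st person -kha → dabkhodougkha.
Vowel harmony: no change.
Apply vowel deletion: dabkhodougkha → dabkhodugkha.
So the correct form is dabkhodugkha, option (C).
(A) dabkhodug is wrong: it uses 2nd person instead of 1st person for person.
(B) dabkhugdokha is wrong: it has the affixes in the wrong order.

C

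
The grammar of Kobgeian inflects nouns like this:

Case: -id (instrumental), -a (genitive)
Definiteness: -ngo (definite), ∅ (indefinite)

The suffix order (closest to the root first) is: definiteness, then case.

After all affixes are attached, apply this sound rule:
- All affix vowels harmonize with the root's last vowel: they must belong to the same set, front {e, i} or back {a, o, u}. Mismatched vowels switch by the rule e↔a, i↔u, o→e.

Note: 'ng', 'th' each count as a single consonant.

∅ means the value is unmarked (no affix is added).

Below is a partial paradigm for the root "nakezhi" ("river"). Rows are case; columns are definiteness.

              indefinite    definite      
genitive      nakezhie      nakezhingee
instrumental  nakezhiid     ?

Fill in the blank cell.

nakezhingeid

Attach definiteness definite -ngo → nakezhingo.
Attach case instrumental -id → nakezhingoid.
Apply vowel harmony: nakezhingoid → nakezhingeid.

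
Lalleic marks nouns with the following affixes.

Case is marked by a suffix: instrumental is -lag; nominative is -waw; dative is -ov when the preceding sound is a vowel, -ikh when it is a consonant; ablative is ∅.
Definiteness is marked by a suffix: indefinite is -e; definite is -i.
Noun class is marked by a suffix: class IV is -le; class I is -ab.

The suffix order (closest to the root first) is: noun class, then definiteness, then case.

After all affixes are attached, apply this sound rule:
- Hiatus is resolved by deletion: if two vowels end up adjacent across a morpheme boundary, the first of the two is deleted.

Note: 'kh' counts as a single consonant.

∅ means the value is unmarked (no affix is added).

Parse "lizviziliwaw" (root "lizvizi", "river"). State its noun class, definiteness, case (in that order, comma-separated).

Segment: lizvizi-le-i-waw.
noun class: -le → class IV.
definiteness: -i → definite.
case: -waw → nominative.

class IV, definite, nominative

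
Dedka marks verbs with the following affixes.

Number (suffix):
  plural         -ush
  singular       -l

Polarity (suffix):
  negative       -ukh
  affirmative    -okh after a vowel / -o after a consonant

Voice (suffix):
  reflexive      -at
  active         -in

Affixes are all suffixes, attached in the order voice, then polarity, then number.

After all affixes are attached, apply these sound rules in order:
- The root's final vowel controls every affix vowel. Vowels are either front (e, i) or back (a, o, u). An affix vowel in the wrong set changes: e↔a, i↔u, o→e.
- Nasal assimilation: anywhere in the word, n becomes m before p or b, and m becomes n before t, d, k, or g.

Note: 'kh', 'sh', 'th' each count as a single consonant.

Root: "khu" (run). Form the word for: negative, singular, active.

Attach voice active -in → khuin.
Attach polarity negative -ukh → khuinukh.
Attach number singular -l → khuinukhl.
Apply vowel harmony: khuinukhl → khuunukhl.
Nasal assimilation: no change.

khuunukhl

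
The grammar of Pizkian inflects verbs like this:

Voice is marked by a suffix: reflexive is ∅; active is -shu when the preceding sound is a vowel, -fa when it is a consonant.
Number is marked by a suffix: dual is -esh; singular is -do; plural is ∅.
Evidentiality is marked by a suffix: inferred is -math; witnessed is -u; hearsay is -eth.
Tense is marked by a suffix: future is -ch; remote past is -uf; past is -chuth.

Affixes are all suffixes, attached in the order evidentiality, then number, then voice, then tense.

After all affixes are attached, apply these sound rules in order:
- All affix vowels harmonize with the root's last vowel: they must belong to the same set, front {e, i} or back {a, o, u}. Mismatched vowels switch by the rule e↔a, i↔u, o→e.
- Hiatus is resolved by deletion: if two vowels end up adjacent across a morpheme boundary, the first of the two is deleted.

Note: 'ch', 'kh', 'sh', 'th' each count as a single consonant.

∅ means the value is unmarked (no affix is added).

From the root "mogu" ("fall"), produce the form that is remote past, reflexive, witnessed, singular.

moguduf

Attach evidentiality witnessed -u → moguu.
Attach number singular -do → moguudo.
voice = reflexive: zero marking, form stays moguudo.
Attach tense remote past -uf → moguudouf.
Vowel harmony: no change.
Apply vowel deletion: moguudouf → moguduf.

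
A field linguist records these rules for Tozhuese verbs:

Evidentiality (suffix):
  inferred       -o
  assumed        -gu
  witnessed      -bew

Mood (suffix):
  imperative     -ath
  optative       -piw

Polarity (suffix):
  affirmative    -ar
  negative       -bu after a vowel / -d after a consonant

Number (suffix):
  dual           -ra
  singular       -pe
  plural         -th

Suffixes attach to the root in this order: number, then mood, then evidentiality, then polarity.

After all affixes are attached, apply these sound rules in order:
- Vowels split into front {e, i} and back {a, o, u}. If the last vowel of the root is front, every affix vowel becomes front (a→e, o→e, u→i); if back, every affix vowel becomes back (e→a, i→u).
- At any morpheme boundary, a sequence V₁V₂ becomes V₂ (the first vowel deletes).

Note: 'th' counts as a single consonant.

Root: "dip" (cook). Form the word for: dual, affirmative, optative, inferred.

Attach number dual -ra → dipra.
Attach mood optative -piw → diprapiw.
Attach evidentiality inferred -o → diprapiwo.
Attach polarity affirmative -ar → diprapiwoar.
Apply vowel harmony: diprapiwoar → diprepiweer.
Apply vowel deletion: diprepiweer → diprepiwer.

diprepiwer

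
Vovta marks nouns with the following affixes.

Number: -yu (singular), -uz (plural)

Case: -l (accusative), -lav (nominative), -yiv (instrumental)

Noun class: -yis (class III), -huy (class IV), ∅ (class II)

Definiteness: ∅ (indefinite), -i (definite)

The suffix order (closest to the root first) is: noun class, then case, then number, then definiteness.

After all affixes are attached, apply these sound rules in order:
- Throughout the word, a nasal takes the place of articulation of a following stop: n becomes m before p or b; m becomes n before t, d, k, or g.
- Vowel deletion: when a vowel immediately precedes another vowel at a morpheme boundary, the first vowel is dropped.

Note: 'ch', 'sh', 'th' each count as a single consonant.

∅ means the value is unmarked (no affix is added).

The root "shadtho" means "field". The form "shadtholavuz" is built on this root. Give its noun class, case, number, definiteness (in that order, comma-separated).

Segment: shadtho-lav-uz.
noun class: ∅ → class II.
case: -lav → nominative.
number: -uz → plural.
definiteness: ∅ → indefinite.

class II, nominative, plural, indefinite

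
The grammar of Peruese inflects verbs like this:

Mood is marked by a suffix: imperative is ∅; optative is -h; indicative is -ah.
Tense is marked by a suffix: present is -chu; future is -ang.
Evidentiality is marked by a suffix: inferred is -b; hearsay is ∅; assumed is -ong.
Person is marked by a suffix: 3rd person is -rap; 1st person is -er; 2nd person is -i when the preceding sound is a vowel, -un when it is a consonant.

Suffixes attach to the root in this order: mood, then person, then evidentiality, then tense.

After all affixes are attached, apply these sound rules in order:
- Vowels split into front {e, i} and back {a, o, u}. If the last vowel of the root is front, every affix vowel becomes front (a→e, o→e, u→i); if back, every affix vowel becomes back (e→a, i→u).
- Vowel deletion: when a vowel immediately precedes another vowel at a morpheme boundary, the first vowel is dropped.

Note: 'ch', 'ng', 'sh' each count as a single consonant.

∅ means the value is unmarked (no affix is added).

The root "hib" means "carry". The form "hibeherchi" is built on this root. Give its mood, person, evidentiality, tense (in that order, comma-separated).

indicative, 1st person, hearsay, present

Segment: hib-ah-er-chu.
mood: -ah → indicative.
person: -er → 1st person.
evidentiality: ∅ → hearsay.
tense: -chu → present.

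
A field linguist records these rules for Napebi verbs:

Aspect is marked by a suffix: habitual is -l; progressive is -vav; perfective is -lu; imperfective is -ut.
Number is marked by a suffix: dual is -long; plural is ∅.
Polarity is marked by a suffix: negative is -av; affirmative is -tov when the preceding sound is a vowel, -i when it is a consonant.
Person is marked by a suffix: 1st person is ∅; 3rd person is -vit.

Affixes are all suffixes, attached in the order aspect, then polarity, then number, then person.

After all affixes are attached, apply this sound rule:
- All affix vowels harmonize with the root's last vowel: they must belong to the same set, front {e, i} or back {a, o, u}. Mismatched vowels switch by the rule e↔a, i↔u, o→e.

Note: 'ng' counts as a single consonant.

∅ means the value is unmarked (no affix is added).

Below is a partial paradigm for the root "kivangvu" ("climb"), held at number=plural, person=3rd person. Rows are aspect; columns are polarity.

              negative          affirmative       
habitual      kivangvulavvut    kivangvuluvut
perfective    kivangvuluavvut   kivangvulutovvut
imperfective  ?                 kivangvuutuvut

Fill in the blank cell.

kivangvuutavvut

Attach aspect imperfective -ut → kivangvuut.
Attach polarity negative -av → kivangvuutav.
number = plural: zero marking, form stays kivangvuutav.
Attach person 3rd person -vit → kivangvuutavvit.
Apply vowel harmony: kivangvuutavvit → kivangvuutavvut.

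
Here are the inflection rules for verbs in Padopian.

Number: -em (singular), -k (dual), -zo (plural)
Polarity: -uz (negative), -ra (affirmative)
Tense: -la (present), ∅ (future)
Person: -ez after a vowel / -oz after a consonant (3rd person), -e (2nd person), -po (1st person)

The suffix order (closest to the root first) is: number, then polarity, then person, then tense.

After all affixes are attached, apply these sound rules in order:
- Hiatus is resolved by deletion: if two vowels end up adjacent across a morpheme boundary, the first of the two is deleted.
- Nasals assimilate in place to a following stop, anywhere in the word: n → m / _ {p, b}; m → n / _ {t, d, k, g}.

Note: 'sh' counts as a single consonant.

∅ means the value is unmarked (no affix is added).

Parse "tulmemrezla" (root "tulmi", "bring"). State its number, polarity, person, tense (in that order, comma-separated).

singular, affirmative, 3rd person, present

Segment: tulmi-em-ra-ez-la.
number: -em → singular.
polarity: -ra → affirmative.
person: -ez/oz → 3rd person.
tense: -la → present.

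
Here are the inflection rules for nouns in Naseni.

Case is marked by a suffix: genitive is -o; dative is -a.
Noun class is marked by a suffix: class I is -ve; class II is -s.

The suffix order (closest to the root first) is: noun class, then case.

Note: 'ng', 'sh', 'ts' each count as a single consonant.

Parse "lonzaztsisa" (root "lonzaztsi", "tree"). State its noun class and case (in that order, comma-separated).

class II, dative

Segment: lonzaztsi-s-a.
noun class: -s → class II.
case: -a → dative.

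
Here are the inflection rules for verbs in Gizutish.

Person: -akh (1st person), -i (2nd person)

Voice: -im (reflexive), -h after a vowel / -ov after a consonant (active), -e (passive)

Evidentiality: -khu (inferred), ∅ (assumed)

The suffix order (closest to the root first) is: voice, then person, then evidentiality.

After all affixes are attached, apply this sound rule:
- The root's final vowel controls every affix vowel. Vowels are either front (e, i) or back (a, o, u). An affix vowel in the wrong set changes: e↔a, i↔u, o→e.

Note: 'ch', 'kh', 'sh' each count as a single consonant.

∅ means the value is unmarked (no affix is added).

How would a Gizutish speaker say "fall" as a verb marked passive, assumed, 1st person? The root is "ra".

raaakh

Attach voice passive -e → rae.
Attach person 1st person -akh → raeakh.
evidentiality = assumed: zero marking, form stays raeakh.
Apply vowel harmony: raeakh → raaakh.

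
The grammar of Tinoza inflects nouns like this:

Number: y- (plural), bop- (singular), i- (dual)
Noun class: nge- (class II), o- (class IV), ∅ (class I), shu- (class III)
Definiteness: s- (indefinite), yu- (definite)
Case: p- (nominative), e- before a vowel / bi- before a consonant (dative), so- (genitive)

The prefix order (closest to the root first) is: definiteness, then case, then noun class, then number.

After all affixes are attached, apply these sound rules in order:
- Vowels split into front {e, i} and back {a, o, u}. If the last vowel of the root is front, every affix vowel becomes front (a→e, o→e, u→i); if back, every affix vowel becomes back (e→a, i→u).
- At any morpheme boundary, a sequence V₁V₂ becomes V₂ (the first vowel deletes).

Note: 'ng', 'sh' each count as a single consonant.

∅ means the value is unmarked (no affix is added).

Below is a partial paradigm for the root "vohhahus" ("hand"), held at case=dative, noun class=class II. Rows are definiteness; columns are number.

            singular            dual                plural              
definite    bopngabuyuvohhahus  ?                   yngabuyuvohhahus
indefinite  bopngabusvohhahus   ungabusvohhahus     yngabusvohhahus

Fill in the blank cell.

ungabuyuvohhahus

Attach definiteness definite yu- → yuvohhahus.
Attach case dative bi- (before consonant 'y') → biyuvohhahus.
Attach noun class class II nge- → ngebiyuvohhahus.
Attach number dual i- → ingebiyuvohhahus.
Apply vowel harmony: ingebiyuvohhahus → ungabuyuvohhahus.
Vowel deletion: no change.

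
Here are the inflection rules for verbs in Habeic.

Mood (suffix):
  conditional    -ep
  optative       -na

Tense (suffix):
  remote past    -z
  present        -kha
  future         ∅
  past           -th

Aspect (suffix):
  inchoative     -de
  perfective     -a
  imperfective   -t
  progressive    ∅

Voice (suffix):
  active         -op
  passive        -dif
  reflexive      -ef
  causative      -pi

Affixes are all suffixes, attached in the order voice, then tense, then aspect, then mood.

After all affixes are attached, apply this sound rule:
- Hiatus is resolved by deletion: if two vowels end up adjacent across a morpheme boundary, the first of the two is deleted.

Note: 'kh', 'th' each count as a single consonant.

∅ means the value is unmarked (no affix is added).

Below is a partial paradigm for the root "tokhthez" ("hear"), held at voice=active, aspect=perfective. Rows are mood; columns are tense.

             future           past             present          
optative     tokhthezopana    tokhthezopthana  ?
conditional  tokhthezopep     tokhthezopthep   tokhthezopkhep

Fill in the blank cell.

Attach voice active -op → tokhthezop.
Attach tense present -kha → tokhthezopkha.
Attach aspect perfective -a → tokhthezopkhaa.
Attach mood optative -na → tokhthezopkhaana.
Apply vowel deletion: tokhthezopkhaana → tokhthezopkhana.

tokhthezopkhana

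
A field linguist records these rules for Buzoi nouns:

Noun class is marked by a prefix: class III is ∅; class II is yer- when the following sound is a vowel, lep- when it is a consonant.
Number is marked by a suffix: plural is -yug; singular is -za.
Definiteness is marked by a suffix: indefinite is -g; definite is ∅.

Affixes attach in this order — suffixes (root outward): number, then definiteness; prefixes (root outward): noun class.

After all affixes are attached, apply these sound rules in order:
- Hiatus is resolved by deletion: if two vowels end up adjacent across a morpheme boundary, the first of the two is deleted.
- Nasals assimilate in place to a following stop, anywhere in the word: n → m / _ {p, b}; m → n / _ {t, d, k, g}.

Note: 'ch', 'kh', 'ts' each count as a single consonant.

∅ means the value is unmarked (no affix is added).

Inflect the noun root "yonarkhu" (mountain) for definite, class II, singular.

lepyonarkhuza

Attach number singular -za → yonarkhuza.
Attach noun class class II lep- (before consonant 'y') → lepyonarkhuza.
definiteness = definite: zero marking, form stays lepyonarkhuza.
Vowel deletion: no change.
Nasal assimilation: no change.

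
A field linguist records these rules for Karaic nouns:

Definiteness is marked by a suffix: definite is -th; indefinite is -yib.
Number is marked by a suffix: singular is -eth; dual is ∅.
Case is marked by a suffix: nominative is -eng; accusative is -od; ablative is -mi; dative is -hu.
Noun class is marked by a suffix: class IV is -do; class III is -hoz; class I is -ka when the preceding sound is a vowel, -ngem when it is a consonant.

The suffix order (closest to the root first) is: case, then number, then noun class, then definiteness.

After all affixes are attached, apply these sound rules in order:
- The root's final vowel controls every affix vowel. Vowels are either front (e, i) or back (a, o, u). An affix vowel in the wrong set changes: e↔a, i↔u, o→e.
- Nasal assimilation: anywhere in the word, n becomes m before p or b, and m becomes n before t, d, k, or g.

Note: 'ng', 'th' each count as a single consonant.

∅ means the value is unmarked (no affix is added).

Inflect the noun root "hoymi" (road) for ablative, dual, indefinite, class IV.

Attach case ablative -mi → hoymimi.
number = dual: zero marking, form stays hoymimi.
Attach noun class class IV -do → hoymimido.
Attach definiteness indefinite -yib → hoymimidoyib.
Apply vowel harmony: hoymimidoyib → hoymimideyib.
Nasal assimilation: no change.

hoymimideyib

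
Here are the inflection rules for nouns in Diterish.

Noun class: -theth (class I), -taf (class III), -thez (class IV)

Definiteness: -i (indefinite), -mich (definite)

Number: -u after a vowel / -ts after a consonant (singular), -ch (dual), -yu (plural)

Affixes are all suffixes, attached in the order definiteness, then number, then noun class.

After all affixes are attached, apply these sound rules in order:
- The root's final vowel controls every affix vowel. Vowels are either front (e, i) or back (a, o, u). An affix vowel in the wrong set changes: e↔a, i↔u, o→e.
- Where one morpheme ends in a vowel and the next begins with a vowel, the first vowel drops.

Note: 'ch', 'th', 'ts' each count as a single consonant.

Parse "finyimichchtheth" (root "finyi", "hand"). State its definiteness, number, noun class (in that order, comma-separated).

Segment: finyi-mich-ch-theth.
definiteness: -mich → definite.
number: -ch → dual.
noun class: -theth → class I.

definite, dual, class I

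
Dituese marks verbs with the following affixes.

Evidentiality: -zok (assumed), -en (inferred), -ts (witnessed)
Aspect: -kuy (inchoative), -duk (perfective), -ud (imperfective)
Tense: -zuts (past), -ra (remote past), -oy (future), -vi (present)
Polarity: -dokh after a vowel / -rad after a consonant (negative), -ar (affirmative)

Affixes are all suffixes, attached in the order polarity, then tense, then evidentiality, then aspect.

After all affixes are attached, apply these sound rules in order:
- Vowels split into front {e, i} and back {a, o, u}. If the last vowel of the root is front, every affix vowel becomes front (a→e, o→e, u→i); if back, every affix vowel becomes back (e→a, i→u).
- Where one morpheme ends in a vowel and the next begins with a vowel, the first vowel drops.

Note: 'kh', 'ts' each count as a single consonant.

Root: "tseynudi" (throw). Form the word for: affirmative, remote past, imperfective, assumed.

Attach polarity affirmative -ar → tseynudiar.
Attach tense remote past -ra → tseynudiarra.
Attach evidentiality assumed -zok → tseynudiarrazok.
Attach aspect imperfective -ud → tseynudiarrazokud.
Apply vowel harmony: tseynudiarrazokud → tseynudierrezekid.
Apply vowel deletion: tseynudierrezekid → tseynuderrezekid.

tseynuderrezekid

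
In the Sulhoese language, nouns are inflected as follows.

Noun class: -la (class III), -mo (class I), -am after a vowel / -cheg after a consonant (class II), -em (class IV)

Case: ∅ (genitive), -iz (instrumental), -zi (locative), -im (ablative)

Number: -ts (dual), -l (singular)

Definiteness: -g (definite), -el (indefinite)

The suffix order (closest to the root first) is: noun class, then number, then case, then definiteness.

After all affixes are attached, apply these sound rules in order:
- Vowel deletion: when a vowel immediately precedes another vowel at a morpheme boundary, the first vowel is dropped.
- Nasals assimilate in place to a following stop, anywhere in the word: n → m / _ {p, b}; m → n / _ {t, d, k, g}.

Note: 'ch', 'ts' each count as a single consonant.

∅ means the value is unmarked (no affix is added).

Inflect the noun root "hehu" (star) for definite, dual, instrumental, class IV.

hehemtsizg

Attach noun class class IV -em → hehuem.
Attach number dual -ts → hehuemts.
Attach case instrumental -iz → hehuemtsiz.
Attach definiteness definite -g → hehuemtsizg.
Apply vowel deletion: hehuemtsizg → hehemtsizg.
Nasal assimilation: no change.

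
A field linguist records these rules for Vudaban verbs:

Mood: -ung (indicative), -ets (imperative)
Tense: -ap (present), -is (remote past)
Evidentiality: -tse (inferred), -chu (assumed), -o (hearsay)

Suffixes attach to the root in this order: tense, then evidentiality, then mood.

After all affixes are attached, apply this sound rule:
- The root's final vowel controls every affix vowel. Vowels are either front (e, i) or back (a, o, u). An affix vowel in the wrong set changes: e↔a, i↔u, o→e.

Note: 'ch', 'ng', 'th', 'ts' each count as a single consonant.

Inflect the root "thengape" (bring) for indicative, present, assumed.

Attach tense present -ap → thengapeap.
Attach evidentiality assumed -chu → thengapeapchu.
Attach mood indicative -ung → thengapeapchuung.
Apply vowel harmony: thengapeapchuung → thengapeepchiing.

thengapeepchiing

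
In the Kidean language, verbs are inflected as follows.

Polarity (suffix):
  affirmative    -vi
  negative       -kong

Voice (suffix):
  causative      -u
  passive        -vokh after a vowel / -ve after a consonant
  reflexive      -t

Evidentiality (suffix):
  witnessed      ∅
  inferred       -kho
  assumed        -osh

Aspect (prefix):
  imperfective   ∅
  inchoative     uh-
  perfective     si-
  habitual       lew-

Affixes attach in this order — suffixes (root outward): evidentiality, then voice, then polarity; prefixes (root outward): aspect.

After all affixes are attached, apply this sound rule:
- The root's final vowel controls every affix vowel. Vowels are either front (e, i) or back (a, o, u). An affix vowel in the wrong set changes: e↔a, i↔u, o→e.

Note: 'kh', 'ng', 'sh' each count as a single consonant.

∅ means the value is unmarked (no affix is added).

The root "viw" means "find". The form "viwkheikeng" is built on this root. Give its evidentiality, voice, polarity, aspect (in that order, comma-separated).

Segment: viw-kho-u-kong.
evidentiality: -kho → inferred.
voice: -u → causative.
polarity: -kong → negative.
aspect: ∅ → imperfective.

inferred, causative, negative, imperfective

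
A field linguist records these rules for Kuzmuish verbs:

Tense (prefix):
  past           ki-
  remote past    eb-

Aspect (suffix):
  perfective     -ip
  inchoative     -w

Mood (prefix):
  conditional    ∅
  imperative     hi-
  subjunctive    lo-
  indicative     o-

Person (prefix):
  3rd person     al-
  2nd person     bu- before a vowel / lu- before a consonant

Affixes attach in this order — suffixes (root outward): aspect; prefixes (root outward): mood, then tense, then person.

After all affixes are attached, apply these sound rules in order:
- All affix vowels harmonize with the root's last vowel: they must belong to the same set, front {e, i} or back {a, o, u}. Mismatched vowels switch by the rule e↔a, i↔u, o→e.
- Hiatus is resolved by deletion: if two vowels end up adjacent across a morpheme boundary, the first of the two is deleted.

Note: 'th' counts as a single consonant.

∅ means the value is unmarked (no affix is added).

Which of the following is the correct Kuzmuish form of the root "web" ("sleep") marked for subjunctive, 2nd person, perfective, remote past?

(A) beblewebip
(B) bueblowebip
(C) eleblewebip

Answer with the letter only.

Attach mood subjunctive lo- → loweb.
Attach tense remote past eb- → ebloweb.
Attach aspect perfective -ip → eblowebip.
Attach person 2nd person bu- (before vowel 'e') → bueblowebip.
Apply vowel harmony: bueblowebip → bieblewebip.
Apply vowel deletion: bieblewebip → beblewebip.
So the correct form is beblewebip, option (A).
(B) bueblowebip is wrong: it fails to apply the sound rule(s).
(C) eleblewebip is wrong: it uses 3rd person instead of 2nd person for person.

A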